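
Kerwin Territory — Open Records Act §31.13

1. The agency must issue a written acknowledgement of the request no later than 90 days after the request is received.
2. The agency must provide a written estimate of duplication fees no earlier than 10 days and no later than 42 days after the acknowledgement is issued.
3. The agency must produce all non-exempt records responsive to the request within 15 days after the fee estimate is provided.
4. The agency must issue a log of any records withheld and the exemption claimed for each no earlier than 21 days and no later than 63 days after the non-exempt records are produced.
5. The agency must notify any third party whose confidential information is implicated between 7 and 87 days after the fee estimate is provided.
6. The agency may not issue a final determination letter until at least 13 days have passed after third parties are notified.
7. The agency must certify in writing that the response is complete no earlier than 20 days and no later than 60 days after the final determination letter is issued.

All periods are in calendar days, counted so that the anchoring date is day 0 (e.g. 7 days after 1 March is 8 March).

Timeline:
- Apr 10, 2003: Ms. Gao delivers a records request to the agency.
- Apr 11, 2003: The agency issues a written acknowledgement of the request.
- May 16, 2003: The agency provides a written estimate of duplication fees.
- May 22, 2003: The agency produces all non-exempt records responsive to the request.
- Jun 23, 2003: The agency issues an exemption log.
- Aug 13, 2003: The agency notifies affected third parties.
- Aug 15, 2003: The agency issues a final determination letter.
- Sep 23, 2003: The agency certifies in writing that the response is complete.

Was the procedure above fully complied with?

Step 1: 90 days after Apr 10, 2003 (when the request is received) is Jul 9, 2003; completed Apr 11, 2003, before the deadline.
Step 2: the window is 10–42 days after Apr 11, 2003 (when the acknowledgement is issued), so Apr 21, 2003 through May 23, 2003; May 16, 2003 falls inside that range.
Step 3: 15 days after May 16, 2003 (when the fee estimate is provided) is May 31, 2003; May 22, 2003 is within that limit.
Step 4: the window is 21–63 days after May 22, 2003 (when the non-exempt records are produced), so Jun 12, 2003 through Jul 24, 2003; Jun 23, 2003 falls inside that range.
Step 5: the window is 7–87 days after May 16, 2003 (when the fee estimate is provided), so May 23, 2003 through Aug 11, 2003; Aug 13, 2003 is 2 days past the end of the window.
That is the first point of non-compliance.

No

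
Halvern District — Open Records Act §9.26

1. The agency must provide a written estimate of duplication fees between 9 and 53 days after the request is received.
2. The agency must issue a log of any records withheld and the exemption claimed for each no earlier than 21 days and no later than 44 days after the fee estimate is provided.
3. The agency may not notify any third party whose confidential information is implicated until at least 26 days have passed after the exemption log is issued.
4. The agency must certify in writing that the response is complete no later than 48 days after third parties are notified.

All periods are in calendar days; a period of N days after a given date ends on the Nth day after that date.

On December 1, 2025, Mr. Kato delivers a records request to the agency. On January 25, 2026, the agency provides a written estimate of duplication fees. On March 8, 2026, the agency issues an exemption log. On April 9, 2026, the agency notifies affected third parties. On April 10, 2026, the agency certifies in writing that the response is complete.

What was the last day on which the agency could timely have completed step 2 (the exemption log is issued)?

March 10, 2026

Step 2 runs from January 25, 2026, when the fee estimate is provided. The window is 21–44 days after January 25, 2026; it closes on March 10, 2026.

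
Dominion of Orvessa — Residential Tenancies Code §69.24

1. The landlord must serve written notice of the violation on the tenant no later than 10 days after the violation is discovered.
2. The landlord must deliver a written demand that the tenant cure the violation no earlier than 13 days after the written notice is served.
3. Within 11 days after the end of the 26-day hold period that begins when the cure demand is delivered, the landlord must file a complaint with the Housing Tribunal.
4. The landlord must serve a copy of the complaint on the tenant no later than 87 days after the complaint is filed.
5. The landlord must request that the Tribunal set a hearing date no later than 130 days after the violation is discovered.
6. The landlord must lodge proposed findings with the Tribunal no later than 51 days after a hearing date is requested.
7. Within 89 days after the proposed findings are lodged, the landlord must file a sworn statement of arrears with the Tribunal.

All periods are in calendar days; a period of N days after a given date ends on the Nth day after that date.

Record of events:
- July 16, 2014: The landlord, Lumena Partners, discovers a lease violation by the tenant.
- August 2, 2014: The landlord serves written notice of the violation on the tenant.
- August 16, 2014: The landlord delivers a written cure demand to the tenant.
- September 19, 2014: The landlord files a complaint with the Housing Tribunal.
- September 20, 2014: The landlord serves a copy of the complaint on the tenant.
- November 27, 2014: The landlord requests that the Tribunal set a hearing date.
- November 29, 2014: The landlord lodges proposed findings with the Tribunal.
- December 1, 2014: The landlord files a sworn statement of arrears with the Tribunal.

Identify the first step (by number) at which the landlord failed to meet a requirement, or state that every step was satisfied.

Step 1 — counting 10 days from July 16, 2014 (when the violation is discovered) gives a deadline of July 26, 2014; August 2, 2014 misses that deadline by 7 days.

Step 1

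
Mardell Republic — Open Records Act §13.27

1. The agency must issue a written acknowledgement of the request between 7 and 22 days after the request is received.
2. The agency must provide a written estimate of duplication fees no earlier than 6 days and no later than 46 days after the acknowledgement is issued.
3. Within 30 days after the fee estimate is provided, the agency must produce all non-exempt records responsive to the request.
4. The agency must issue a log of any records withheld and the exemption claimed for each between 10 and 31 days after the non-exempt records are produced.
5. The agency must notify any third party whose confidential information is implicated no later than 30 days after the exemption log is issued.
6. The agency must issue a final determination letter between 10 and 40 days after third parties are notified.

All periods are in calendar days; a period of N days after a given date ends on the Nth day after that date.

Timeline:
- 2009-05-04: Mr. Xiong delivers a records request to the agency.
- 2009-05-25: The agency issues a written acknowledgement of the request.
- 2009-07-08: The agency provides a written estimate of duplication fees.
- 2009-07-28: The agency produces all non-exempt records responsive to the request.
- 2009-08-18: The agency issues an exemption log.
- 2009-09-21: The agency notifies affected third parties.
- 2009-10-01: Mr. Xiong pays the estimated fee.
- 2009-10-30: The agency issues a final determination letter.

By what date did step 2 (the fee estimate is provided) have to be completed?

2009-07-10

Step 2 runs from 2009-05-25, when the acknowledgement is issued. The window is 6–46 days after 2009-05-25; it closes on 2009-07-10.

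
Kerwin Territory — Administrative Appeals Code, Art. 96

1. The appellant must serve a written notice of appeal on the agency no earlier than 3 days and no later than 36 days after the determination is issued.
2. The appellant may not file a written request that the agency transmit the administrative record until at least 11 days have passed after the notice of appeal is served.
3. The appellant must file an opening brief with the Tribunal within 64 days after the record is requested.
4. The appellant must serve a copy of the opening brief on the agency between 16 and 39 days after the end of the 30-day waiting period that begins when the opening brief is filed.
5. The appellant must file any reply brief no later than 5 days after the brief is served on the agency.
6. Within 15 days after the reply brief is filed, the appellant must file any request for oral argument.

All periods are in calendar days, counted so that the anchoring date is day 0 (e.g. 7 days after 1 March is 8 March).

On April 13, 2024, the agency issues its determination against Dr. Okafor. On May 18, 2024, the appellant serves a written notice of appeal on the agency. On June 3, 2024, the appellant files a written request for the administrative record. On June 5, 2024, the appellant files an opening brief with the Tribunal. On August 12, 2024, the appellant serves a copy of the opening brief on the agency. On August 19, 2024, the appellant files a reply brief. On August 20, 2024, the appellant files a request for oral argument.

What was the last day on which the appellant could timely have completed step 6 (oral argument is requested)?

Step 6 runs from August 19, 2024, when the reply brief is filed. 15 days after August 19, 2024 is September 3, 2024.

September 3, 2024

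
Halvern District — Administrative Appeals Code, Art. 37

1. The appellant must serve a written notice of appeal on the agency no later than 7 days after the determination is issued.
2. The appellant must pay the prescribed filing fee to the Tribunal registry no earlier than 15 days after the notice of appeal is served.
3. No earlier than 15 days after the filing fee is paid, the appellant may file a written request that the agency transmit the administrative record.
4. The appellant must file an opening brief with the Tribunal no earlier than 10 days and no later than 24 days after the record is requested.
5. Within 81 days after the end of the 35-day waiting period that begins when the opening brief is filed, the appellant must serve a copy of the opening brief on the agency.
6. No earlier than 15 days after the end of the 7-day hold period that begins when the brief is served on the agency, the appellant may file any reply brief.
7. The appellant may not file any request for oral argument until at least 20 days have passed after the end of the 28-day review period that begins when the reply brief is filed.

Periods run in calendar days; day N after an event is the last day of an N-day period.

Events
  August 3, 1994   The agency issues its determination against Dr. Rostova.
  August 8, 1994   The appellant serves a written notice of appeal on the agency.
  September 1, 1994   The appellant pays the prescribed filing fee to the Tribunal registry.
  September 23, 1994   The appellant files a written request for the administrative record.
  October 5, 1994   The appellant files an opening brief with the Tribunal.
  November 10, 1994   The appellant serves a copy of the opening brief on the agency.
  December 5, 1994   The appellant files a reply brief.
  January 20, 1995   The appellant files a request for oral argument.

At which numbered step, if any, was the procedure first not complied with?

Step 7

Step 1: 7 days after August 3, 1994 (when the determination is issued) is August 10, 1994; done August 8, 1994 — timely.
Step 2: the earliest permitted date is 15 days after August 8, 1994 (when the notice of appeal is served), i.e. August 23, 1994; September 1, 1994 is on or after that date.
Step 3: the earliest permitted date is 15 days after September 1, 1994 (when the filing fee is paid), i.e. September 16, 1994; done September 23, 1994, after the minimum wait.
Step 4: the window is 10–24 days after September 23, 1994 (when the record is requested), so October 3, 1994 through October 17, 1994; October 5, 1994 falls inside that range.
Step 5: 81 days after November 9, 1994 (end of the 35-day waiting period, which began when the opening brief is filed on October 5, 1994) is January 29, 1995; November 10, 1994 is within that limit.
Step 6: the earliest permitted date is 15 days after November 17, 1994 (end of the 7-day hold period, which began when the brief is served on the agency on November 10, 1994), i.e. December 2, 1994; December 5, 1994 is on or after that date.
Step 7: the earliest permitted date is 20 days after January 2, 1995 (end of the 28-day review period, which began when the reply brief is filed on December 5, 1994), i.e. January 22, 1995; done January 20, 1995 — 2 days too early.
That is the first point of non-compliance.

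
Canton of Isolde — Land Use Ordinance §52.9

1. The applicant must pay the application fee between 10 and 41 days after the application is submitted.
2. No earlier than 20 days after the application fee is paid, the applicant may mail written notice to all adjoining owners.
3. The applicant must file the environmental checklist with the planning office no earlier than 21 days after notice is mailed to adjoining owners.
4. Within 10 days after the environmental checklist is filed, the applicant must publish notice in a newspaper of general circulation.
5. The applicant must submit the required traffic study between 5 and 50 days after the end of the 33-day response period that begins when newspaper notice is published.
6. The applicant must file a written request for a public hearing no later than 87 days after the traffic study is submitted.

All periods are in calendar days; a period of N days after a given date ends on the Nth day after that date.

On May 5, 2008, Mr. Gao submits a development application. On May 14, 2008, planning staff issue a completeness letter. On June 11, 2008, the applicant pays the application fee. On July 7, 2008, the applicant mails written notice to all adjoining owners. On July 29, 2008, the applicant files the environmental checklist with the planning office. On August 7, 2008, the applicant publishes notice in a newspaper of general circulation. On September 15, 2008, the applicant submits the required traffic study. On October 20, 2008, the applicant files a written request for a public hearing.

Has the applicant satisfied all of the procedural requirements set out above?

Yes

Step 1: the window is 10–41 days after May 5, 2008 (when the application is submitted), so May 15, 2008 through June 15, 2008; done June 11, 2008, which is between those dates.
Step 2: the earliest permitted date is 20 days after June 11, 2008 (when the application fee is paid), i.e. July 1, 2008; done July 7, 2008 — permitted.
Step 3: the earliest permitted date is 21 days after July 7, 2008 (when notice is mailed to adjoining owners), i.e. July 28, 2008; done July 29, 2008 — permitted.
Step 4: 10 days after July 29, 2008 (when the environmental checklist is filed) is August 8, 2008; completed August 7, 2008, before the deadline.
Step 5: the window is 5–50 days after September 9, 2008 (end of the 33-day response period, which began when newspaper notice is published on August 7, 2008), so September 14, 2008 through October 29, 2008; done September 15, 2008, which is between those dates.
Step 6: 87 days after September 15, 2008 (when the traffic study is submitted) is December 11, 2008; completed October 20, 2008, before the deadline.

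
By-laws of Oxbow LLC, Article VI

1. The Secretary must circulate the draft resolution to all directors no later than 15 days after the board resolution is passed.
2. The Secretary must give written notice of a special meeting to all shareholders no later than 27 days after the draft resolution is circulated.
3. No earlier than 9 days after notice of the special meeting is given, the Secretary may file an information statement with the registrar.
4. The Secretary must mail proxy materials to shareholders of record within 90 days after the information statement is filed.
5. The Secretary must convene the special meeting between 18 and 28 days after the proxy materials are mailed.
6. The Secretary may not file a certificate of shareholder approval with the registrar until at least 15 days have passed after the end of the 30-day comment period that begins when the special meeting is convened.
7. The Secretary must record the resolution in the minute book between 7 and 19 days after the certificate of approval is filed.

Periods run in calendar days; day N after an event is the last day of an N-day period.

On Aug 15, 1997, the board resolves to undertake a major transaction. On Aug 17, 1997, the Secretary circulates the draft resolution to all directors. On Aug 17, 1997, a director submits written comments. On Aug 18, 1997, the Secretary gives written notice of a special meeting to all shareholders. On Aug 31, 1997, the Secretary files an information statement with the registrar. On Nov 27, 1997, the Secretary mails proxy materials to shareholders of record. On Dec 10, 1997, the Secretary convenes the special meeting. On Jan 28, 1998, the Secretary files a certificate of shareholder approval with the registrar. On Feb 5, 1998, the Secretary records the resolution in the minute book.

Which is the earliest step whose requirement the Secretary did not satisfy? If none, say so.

Step 5

Step 1: 15 days after Aug 15, 1997 (when the board resolution is passed) is Aug 30, 1997; done Aug 17, 1997 — timely.
Step 2: 27 days after Aug 17, 1997 (when the draft resolution is circulated) is Sep 13, 1997; completed Aug 18, 1997, before the deadline.
Step 3: the earliest permitted date is 9 days after Aug 18, 1997 (when notice of the special meeting is given), i.e. Aug 27, 1997; done Aug 31, 1997, after the minimum wait.
Step 4: 90 days after Aug 31, 1997 (when the information statement is filed) is Nov 29, 1997; done Nov 27, 1997 — timely.
Step 5: the window is 18–28 days after Nov 27, 1997 (when the proxy materials are mailed), so Dec 15, 1997 through Dec 25, 1997; done Dec 10, 1997 — 5 days before the window opened.
That is the first point of non-compliance.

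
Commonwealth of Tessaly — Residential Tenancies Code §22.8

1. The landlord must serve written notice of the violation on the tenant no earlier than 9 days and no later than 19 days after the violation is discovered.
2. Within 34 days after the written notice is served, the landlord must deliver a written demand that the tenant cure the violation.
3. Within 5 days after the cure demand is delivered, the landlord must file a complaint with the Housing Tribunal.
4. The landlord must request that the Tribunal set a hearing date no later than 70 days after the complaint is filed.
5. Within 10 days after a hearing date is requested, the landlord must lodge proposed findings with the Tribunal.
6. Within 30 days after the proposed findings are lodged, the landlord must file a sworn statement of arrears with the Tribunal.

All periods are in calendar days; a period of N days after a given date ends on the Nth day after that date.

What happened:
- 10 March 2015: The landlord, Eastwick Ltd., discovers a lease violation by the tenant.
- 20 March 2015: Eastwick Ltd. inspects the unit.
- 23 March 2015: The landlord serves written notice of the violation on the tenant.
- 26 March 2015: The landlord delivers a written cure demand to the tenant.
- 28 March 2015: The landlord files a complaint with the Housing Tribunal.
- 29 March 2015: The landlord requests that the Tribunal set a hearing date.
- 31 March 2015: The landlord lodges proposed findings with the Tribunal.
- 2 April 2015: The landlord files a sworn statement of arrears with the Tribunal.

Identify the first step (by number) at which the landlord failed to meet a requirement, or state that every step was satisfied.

None — every step was satisfied

Step 1 — 9 and 19 days from 10 March 2015 (when the violation is discovered) are 19 March 2015 and 29 March 2015 respectively; done 23 March 2015, which is between those dates.
Step 2 — counting 34 days from 23 March 2015 (when the written notice is served) gives a deadline of 26 April 2015; completed 26 March 2015, before the deadline.
Step 3 — counting 5 days from 26 March 2015 (when the cure demand is delivered) gives a deadline of 31 March 2015; done 28 March 2015 — timely.
Step 4 — counting 70 days from 28 March 2015 (when the complaint is filed) gives a deadline of 6 June 2015; completed 29 March 2015, before the deadline.
Step 5 — counting 10 days from 29 March 2015 (when a hearing date is requested) gives a deadline of 8 April 2015; completed 31 March 2015, before the deadline.
Step 6 — counting 30 days from 31 March 2015 (when the proposed findings are lodged) gives a deadline of 30 April 2015; done 2 April 2015 — timely.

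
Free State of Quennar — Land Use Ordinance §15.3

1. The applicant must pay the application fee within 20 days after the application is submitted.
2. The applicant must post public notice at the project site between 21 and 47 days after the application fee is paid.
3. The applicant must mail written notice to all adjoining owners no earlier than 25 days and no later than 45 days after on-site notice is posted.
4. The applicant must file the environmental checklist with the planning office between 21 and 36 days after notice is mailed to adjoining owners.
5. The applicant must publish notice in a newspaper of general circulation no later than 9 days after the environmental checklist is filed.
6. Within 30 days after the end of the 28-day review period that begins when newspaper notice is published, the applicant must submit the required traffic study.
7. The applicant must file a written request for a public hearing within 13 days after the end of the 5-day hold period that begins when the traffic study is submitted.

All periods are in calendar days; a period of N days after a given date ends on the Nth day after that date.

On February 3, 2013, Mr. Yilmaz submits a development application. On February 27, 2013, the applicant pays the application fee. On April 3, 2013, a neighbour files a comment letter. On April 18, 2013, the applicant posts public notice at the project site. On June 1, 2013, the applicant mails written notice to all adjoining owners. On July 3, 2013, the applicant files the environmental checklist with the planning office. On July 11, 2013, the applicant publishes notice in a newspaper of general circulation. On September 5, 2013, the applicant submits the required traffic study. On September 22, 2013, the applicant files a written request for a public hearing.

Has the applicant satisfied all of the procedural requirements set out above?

Step 1 — counting 20 days from February 3, 2013 (when the application is submitted) gives a deadline of February 23, 2013; February 27, 2013 misses that deadline by 4 days.

No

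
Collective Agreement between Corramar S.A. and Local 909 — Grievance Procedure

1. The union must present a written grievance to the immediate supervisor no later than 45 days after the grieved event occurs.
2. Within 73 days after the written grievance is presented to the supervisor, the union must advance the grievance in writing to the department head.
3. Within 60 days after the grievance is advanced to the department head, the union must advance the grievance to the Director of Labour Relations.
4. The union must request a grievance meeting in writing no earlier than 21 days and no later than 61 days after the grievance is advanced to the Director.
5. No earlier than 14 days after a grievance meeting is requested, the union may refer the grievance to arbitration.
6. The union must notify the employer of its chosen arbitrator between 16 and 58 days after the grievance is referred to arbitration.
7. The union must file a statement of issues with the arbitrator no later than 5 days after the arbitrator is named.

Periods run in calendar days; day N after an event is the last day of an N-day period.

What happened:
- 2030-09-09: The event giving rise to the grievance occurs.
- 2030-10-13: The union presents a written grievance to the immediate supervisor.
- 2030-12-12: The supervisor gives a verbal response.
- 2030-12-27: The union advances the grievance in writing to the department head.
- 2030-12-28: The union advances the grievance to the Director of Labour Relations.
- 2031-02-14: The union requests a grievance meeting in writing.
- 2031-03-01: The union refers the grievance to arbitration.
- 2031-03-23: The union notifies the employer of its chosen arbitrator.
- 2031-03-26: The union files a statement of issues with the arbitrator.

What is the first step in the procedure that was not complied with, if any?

Step 1 — counting 45 days from 2030-09-09 (when the grieved event occurs) gives a deadline of 2030-10-24; completed 2030-10-13, before the deadline.
Step 2 — counting 73 days from 2030-10-13 (when the written grievance is presented to the supervisor) gives a deadline of 2030-12-25; not done until 2030-12-27, 2 days after the deadline.
The analysis stops there.

Step 2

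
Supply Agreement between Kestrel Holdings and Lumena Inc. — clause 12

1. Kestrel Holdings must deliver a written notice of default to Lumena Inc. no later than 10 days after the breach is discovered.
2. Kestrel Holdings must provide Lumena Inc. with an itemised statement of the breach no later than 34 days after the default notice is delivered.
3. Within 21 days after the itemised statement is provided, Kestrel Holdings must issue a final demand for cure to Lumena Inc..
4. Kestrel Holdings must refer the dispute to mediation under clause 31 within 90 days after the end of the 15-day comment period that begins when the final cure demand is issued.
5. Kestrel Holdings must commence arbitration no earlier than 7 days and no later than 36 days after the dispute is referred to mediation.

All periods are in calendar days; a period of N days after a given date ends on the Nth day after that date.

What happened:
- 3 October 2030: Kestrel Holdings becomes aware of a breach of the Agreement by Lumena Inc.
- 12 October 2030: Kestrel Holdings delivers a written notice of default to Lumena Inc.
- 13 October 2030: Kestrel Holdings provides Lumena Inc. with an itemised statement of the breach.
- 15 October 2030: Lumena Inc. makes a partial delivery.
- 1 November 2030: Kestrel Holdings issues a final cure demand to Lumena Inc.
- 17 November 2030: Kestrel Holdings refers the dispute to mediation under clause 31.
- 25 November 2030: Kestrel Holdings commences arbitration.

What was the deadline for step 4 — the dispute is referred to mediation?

14 February 2031

The final cure demand is issued on 1 November 2030; the 15-day comment period therefore ends 16 November 2030, and step 4 runs from that date. 90 days after 16 November 2030 is 14 February 2031.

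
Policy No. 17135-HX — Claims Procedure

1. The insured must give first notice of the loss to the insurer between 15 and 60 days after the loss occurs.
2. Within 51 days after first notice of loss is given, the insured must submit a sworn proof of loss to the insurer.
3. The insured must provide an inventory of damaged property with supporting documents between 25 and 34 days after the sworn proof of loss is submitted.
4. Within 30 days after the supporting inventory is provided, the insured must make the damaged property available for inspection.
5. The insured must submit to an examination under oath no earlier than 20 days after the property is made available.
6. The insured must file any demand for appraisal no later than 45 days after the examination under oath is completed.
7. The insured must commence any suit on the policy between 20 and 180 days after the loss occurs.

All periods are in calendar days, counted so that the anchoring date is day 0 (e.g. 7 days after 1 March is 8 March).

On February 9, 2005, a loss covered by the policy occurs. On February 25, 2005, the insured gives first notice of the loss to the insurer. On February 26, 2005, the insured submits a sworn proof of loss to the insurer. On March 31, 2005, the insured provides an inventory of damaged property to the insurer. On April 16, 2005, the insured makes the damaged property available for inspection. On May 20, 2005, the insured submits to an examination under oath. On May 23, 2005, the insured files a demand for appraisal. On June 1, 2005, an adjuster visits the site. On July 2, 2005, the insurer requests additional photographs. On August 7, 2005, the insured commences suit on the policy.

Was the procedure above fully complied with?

(1) the permitted window runs from February 9, 2005 + 15 = February 24, 2005 to February 9, 2005 + 60 = April 10, 2005; done February 25, 2005, which is between those dates.
(2) due by February 25, 2005 + 51 days = April 17, 2005; completed February 26, 2005, before the deadline.
(3) the permitted window runs from February 26, 2005 + 25 = March 23, 2005 to February 26, 2005 + 34 = April 1, 2005; done March 31, 2005 — within the window.
(4) due by March 31, 2005 + 30 days = April 30, 2005; April 16, 2005 is within that limit.
(5) permitted from April 16, 2005 + 20 days = May 6, 2005 onward; done May 20, 2005, after the minimum wait.
(6) due by May 20, 2005 + 45 days = July 4, 2005; May 23, 2005 is within that limit.
(7) the permitted window runs from February 9, 2005 + 20 = March 1, 2005 to February 9, 2005 + 180 = August 8, 2005; August 7, 2005 falls inside that range.

Yes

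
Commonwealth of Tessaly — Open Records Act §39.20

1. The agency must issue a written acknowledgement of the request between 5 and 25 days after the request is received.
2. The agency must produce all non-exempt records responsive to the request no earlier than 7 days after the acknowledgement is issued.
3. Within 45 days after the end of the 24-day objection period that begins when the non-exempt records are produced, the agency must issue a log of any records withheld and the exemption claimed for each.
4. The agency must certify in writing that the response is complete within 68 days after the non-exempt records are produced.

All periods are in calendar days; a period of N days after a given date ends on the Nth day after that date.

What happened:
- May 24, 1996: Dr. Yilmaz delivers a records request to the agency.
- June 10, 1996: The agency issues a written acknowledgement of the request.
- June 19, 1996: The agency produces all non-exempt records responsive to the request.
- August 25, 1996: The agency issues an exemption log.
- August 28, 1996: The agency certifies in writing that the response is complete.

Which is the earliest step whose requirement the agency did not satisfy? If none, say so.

Step 4

Step 1: the window is 5–25 days after May 24, 1996 (when the request is received), so May 29, 1996 through June 18, 1996; done June 10, 1996, which is between those dates.
Step 2: the earliest permitted date is 7 days after June 10, 1996 (when the acknowledgement is issued), i.e. June 17, 1996; done June 19, 1996 — permitted.
Step 3: 45 days after July 13, 1996 (end of the 24-day objection period, which began when the non-exempt records are produced on June 19, 1996) is August 27, 1996; done August 25, 1996 — timely.
Step 4: 68 days after June 19, 1996 (when the non-exempt records are produced) is August 26, 1996; August 28, 1996 misses that deadline by 2 days.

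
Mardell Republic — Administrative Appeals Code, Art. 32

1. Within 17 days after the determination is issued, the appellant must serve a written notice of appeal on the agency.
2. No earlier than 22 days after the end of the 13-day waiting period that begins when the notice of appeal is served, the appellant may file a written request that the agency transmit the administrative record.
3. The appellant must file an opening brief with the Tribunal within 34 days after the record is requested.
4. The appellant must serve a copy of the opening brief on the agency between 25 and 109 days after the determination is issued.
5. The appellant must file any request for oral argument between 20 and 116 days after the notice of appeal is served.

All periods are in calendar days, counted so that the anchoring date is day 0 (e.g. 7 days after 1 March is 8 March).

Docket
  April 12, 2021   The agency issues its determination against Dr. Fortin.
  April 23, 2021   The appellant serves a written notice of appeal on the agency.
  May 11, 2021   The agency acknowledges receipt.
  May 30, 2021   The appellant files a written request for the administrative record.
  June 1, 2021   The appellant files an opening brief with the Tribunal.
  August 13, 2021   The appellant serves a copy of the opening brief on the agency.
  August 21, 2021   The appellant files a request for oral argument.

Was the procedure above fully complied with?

(1) due by April 12, 2021 + 17 days = April 29, 2021; done April 23, 2021 — timely.
(2) permitted from May 6, 2021 + 22 days = May 28, 2021 onward; done May 30, 2021 — permitted.
(3) due by May 30, 2021 + 34 days = July 3, 2021; done June 1, 2021 — timely.
(4) the permitted window runs from April 12, 2021 + 25 = May 7, 2021 to April 12, 2021 + 109 = July 30, 2021; August 13, 2021 is 14 days past the end of the window.
That is the first point of non-compliance.

No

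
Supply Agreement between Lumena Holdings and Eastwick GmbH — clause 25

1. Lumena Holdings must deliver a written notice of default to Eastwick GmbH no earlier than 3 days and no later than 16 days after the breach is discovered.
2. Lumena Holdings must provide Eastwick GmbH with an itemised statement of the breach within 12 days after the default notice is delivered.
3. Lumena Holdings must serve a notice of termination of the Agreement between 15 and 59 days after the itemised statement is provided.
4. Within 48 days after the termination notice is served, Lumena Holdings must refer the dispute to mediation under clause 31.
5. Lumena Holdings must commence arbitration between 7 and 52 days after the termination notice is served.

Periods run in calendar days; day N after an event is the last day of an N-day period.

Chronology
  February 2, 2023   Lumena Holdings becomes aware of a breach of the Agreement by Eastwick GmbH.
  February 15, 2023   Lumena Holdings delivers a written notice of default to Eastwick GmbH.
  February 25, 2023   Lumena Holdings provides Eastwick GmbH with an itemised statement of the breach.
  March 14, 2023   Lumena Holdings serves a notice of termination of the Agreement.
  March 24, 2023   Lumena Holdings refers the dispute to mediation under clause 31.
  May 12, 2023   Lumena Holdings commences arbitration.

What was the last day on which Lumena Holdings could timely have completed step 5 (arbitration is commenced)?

Step 5 runs from March 14, 2023, when the termination notice is served. The window is 7–52 days after March 14, 2023; it closes on May 5, 2023.

May 5, 2023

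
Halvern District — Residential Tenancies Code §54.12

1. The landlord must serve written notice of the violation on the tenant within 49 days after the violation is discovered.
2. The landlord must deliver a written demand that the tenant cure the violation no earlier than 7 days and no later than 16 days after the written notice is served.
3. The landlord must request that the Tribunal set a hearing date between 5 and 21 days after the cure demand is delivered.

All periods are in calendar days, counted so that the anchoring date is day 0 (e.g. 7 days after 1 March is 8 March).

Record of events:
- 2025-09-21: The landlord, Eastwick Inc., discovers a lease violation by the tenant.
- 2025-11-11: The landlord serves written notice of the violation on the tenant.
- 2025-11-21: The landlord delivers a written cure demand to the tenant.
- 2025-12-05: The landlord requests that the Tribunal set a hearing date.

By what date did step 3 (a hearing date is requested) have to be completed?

Step 3 runs from 2025-11-21, when the cure demand is delivered. The window is 5–21 days after 2025-11-21; it closes on 2025-12-12.

2025-12-12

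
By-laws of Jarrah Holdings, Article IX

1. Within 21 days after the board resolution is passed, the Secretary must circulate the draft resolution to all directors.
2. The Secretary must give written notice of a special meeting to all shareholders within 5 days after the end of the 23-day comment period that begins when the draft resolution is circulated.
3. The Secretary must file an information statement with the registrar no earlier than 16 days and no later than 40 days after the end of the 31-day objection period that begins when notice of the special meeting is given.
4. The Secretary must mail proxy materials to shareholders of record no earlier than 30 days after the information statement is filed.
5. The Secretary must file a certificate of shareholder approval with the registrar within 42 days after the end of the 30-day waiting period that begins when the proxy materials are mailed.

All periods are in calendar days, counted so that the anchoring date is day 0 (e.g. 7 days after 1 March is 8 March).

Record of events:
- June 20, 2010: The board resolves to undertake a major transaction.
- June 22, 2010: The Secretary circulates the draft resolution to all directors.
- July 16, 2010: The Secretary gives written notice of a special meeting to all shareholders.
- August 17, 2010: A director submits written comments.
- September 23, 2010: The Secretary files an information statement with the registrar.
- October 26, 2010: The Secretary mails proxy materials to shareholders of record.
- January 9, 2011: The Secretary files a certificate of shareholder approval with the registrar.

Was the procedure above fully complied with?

(1) due by June 20, 2010 + 21 days = July 11, 2010; done June 22, 2010 — timely.
(2) due by July 15, 2010 + 5 days = July 20, 2010; completed July 16, 2010, before the deadline.
(3) the permitted window runs from August 16, 2010 + 16 = September 1, 2010 to August 16, 2010 + 40 = September 25, 2010; done September 23, 2010, which is between those dates.
(4) permitted from September 23, 2010 + 30 days = October 23, 2010 onward; October 26, 2010 is on or after that date.
(5) due by November 25, 2010 + 42 days = January 6, 2011; done January 9, 2011 — 3 days late.
Later steps need not be reached.

No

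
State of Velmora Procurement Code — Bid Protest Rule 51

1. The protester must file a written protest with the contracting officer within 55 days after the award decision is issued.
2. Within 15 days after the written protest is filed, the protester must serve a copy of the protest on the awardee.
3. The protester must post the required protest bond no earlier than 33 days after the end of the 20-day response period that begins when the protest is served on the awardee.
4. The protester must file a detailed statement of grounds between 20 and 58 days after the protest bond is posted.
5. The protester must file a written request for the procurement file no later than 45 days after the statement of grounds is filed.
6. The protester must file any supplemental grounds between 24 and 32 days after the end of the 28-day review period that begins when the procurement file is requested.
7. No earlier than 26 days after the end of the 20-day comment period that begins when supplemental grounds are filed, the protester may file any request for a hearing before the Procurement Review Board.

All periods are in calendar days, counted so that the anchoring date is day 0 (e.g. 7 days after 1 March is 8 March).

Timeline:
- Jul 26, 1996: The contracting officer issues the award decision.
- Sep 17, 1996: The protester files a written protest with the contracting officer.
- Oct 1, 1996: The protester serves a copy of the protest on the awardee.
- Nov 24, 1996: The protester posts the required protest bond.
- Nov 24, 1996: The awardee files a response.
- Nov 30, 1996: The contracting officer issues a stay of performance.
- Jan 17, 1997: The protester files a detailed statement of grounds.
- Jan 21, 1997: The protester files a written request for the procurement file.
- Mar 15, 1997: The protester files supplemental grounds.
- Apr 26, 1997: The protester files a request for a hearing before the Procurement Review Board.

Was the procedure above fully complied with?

Step 1 — counting 55 days from Jul 26, 1996 (when the award decision is issued) gives a deadline of Sep 19, 1996; Sep 17, 1996 is within that limit.
Step 2 — counting 15 days from Sep 17, 1996 (when the written protest is filed) gives a deadline of Oct 2, 1996; Oct 1, 1996 is within that limit.
Step 3 — must wait 33 days from Oct 21, 1996 (end of the 20-day response period, which began when the protest is served on the awardee on Oct 1, 1996), so not before Nov 23, 1996; done Nov 24, 1996, after the minimum wait.
Step 4 — 20 and 58 days from Nov 24, 1996 (when the protest bond is posted) are Dec 14, 1996 and Jan 21, 1997 respectively; Jan 17, 1997 falls inside that range.
Step 5 — counting 45 days from Jan 17, 1997 (when the statement of grounds is filed) gives a deadline of Mar 3, 1997; Jan 21, 1997 is within that limit.
Step 6 — 24 and 32 days from Feb 18, 1997 (end of the 28-day review period, which began when the procurement file is requested on Jan 21, 1997) are Mar 14, 1997 and Mar 22, 1997 respectively; Mar 15, 1997 falls inside that range.
Step 7 — must wait 26 days from Apr 4, 1997 (end of the 20-day comment period, which began when supplemental grounds are filed on Mar 15, 1997), so not before Apr 30, 1997; Apr 26, 1997 is 4 days before the earliest permitted date.

No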